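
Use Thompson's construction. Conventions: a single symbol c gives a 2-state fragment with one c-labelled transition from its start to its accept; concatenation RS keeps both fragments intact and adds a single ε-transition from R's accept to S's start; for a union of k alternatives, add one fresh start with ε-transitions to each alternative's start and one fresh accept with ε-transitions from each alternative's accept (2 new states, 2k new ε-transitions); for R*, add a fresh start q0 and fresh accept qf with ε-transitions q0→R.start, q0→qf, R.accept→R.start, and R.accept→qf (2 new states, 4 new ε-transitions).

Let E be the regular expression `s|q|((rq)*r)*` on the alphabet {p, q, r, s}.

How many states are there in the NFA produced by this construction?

16

Building bottom-up:
Each of the 5 symbol leaves contributes a 2-state fragment.
  rq — 4 states
  (rq)* — 6 states
  (rq)*r — 8 states
  ((rq)*r)* — 10 states
  s|q|((rq)*r)* — 16 states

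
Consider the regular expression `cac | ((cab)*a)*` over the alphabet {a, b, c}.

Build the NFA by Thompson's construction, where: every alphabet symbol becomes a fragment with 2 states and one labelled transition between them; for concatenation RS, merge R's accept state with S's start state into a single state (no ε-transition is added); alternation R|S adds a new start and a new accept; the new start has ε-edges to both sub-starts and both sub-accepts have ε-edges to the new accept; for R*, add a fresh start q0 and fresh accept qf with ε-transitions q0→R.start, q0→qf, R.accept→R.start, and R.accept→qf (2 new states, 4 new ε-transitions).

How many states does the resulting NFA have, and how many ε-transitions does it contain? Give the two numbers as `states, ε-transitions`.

Building bottom-up:
Each of the 7 symbol leaves contributes 2 states and 0 ε-transitions.
  cac : 4 states, 0 ε-transitions
  cab : 4 states, 0 ε-transitions
  (cab)* : 6 states, 4 ε-transitions
  (cab)*a : 7 states, 4 ε-transitions
  ((cab)*a)* : 9 states, 8 ε-transitions
  cac | ((cab)*a)* : 15 states, 12 ε-transitions

15, 12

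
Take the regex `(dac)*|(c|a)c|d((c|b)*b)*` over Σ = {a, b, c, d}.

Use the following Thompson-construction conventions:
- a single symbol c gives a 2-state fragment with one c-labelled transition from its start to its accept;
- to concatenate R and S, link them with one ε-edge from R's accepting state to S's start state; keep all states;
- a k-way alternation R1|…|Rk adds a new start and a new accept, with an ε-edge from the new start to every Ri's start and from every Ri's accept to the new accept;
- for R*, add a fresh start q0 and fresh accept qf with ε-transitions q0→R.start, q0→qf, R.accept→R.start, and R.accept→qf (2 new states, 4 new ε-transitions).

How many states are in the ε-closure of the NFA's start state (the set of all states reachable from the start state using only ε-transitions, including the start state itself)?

9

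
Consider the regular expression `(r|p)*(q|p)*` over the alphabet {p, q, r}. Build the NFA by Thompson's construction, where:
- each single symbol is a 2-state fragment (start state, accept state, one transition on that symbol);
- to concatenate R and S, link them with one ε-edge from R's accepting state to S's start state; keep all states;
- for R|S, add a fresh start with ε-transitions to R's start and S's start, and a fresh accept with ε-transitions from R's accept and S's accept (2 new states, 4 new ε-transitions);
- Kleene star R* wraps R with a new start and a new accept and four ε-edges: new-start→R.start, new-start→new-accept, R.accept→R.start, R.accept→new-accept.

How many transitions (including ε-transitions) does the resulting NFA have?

Bottom-up over the parse tree:
Each of the 4 symbol leaves contributes 1 transition (1 symbol, 0 ε).
  r|p — 6 transitions (2 symbol, 4 ε)
  (r|p)* — 10 transitions (2 symbol, 8 ε)
  q|p — 6 transitions (2 symbol, 4 ε)
  (q|p)* — 10 transitions (2 symbol, 8 ε)
  (r|p)*(q|p)* — 21 transitions (4 symbol, 17 ε)

21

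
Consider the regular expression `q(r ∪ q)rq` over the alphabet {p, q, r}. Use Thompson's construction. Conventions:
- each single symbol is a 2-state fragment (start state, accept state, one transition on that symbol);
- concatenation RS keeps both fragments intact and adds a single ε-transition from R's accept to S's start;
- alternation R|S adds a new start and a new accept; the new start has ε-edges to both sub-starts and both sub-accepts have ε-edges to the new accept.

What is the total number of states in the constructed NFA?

12

By structural recursion:
Each of the 5 symbol leaves contributes a 2-state fragment.
  r ∪ q = 6 states
  q(r ∪ q)rq = 12 states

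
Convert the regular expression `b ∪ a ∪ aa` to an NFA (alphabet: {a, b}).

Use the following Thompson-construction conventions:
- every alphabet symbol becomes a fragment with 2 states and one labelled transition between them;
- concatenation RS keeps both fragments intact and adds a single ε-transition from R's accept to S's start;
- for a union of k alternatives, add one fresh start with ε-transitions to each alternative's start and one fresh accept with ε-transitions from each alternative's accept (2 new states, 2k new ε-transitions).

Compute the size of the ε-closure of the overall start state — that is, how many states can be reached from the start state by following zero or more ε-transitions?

Work bottom-up. For each fragment F, track |ε-closure(F.start)| and whether F's accept lies in that closure (i.e. whether F accepts ε). A single-symbol fragment has closure size 1 and does not accept ε.
  aa → same as the first factor's closure: |ε-closure| = 1
  b ∪ a ∪ aa → |ε-closure| = 1 + 1 + 1 + 1 = 4 (the new accept is not ε-reachable since no branch accepts ε)

4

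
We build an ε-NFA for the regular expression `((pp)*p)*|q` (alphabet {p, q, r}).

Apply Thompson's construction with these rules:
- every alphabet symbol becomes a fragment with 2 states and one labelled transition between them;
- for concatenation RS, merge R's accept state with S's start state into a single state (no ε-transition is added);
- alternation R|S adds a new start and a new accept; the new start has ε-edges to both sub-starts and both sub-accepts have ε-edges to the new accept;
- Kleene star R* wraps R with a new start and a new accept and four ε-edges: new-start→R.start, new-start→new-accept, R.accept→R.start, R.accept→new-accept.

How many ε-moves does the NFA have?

12

Bottom-up over the parse tree:
Each of the 4 symbol leaves contributes 0 ε-transitions.
  pp — 0 ε-transitions
  (pp)* — 4 ε-transitions
  (pp)*p — 4 ε-transitions
  ((pp)*p)* — 8 ε-transitions
  ((pp)*p)*|q — 12 ε-transitions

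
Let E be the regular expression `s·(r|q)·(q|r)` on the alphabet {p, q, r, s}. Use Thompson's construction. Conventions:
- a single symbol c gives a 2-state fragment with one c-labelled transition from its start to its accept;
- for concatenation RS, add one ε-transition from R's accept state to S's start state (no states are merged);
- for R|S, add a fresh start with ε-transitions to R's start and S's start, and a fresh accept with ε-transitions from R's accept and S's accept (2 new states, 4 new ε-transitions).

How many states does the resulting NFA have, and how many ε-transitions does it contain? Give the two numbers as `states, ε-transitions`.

Recursing over subexpressions:
Each of the 5 symbol leaves contributes 2 states and 0 ε-transitions.
  r|q — 6 states, 4 ε-transitions
  q|r — 6 states, 4 ε-transitions
  s·(r|q)·(q|r) — 14 states, 10 ε-transitions

14, 10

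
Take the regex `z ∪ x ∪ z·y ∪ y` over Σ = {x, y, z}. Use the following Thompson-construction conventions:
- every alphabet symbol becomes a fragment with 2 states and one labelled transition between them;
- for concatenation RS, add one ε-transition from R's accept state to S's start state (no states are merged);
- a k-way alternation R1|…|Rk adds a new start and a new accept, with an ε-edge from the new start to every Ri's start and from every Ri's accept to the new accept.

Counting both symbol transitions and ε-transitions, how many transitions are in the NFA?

Recursing over subexpressions:
Each of the 5 symbol leaves contributes 1 transition (1 symbol, 0 ε).
  z·y — 3 transitions (2 symbol, 1 ε)
  z ∪ x ∪ z·y ∪ y — 14 transitions (5 symbol, 9 ε)

14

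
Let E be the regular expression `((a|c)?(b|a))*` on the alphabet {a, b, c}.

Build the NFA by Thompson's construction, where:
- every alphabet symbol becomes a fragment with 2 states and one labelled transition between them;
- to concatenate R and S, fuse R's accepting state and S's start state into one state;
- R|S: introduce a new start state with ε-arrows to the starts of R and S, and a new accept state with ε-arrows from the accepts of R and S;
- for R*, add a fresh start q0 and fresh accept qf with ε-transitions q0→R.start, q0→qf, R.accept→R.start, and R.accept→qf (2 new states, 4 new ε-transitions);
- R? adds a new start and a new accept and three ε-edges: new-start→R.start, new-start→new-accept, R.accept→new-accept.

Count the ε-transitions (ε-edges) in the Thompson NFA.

Per subexpression:
Each of the 4 symbol leaves contributes 0 ε-transitions.
  a|c → 4 ε-transitions
  (a|c)? → 7 ε-transitions
  b|a → 4 ε-transitions
  (a|c)?(b|a) → 11 ε-transitions
  ((a|c)?(b|a))* → 15 ε-transitions

15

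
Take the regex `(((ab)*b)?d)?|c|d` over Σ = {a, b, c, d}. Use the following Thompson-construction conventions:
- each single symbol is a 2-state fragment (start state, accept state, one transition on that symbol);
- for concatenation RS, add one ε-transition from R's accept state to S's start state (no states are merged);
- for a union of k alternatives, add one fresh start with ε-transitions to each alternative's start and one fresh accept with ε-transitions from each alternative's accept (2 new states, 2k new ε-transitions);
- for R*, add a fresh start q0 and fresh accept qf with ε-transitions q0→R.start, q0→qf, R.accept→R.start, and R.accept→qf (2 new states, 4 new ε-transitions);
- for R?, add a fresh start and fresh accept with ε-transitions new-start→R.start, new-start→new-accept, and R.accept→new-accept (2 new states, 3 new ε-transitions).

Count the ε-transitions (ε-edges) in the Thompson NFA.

19

Recursing over subexpressions:
Each of the 6 symbol leaves contributes 0 ε-transitions.
  ab : 1 ε-transition
  (ab)* : 5 ε-transitions
  (ab)*b : 6 ε-transitions
  ((ab)*b)? : 9 ε-transitions
  ((ab)*b)?d : 10 ε-transitions
  (((ab)*b)?d)? : 13 ε-transitions
  (((ab)*b)?d)?|c|d : 19 ε-transitions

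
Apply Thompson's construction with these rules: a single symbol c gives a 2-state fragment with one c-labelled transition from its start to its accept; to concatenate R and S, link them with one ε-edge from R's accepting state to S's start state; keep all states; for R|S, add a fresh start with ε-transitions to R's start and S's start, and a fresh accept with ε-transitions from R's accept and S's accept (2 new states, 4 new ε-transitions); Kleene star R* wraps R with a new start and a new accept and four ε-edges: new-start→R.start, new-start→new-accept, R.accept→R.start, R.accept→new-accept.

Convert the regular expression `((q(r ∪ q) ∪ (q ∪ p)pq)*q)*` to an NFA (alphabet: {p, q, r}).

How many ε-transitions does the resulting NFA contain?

Recursing over subexpressions:
Each of the 8 symbol leaves contributes 0 ε-transitions.
  r ∪ q = 4 ε-transitions
  q(r ∪ q) = 5 ε-transitions
  q ∪ p = 4 ε-transitions
  (q ∪ p)pq = 6 ε-transitions
  q(r ∪ q) ∪ (q ∪ p)pq = 15 ε-transitions
  (q(r ∪ q) ∪ (q ∪ p)pq)* = 19 ε-transitions
  (q(r ∪ q) ∪ (q ∪ p)pq)*q = 20 ε-transitions
  ((q(r ∪ q) ∪ (q ∪ p)pq)*q)* = 24 ε-transitions

24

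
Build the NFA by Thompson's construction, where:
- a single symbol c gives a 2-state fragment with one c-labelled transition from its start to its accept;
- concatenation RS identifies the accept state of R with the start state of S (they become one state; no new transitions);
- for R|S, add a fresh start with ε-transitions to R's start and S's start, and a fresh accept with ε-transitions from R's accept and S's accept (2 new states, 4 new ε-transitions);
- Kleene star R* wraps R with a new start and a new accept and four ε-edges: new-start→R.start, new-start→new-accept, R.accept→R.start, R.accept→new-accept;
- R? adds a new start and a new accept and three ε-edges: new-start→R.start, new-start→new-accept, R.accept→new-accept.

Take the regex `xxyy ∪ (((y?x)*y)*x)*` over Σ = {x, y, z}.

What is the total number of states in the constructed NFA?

Building bottom-up:
Each of the 8 symbol leaves contributes a 2-state fragment.
  xxyy = 5 states
  y? = 4 states
  y?x = 5 states
  (y?x)* = 7 states
  (y?x)*y = 8 states
  ((y?x)*y)* = 10 states
  ((y?x)*y)*x = 11 states
  (((y?x)*y)*x)* = 13 states
  xxyy ∪ (((y?x)*y)*x)* = 20 states

20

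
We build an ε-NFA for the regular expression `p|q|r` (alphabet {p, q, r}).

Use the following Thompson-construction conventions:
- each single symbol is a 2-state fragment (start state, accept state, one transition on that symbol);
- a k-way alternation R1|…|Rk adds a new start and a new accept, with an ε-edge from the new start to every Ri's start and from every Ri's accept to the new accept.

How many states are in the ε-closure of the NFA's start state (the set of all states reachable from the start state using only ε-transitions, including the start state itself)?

4

Let C(F) = |ε-closure(F.start)| within fragment F, and note whether F accepts ε. Symbol fragments have C = 1 and do not accept ε. Then:
  p|q|r → |closure| = 1 + 1 + 1 + 1 = 4 (the new accept is not ε-reachable since no branch accepts ε)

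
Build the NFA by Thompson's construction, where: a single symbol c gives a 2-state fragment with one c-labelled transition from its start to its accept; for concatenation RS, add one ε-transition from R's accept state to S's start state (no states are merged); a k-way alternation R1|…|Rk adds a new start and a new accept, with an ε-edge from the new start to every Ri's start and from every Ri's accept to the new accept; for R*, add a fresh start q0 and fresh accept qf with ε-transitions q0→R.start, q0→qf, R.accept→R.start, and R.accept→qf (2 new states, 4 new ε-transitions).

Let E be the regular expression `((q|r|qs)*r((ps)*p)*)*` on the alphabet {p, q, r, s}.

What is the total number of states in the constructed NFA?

26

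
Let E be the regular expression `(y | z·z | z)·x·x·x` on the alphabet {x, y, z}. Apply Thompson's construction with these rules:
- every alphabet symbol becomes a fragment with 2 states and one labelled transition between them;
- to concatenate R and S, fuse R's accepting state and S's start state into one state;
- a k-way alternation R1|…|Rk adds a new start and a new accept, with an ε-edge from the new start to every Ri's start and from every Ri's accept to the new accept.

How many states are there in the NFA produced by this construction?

12

Bottom-up over the parse tree:
Each of the 7 symbol leaves contributes a 2-state fragment.
  z·z = 3 states
  y | z·z | z = 9 states
  (y | z·z | z)·x·x·x = 12 states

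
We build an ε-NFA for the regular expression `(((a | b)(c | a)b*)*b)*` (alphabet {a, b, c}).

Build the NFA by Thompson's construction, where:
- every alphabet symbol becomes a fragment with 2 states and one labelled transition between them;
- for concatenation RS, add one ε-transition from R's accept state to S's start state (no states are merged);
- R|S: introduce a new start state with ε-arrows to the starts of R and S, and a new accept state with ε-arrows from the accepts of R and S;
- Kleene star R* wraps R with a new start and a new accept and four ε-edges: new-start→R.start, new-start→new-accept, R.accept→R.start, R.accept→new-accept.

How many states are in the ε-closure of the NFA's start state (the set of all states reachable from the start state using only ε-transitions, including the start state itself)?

Let C(F) = |ε-closure(F.start)| within fragment F, and note whether F accepts ε. Symbol fragments have C = 1 and do not accept ε. Then:
  a | b — new start ε-reaches every alternative's start; none of them accept ε, so the new accept is not reached: |ε-closure| = 1 + 1 + 1 = 3
  c | a — |ε-closure| = 1 + 1 + 1 = 3 (the new accept is not ε-reachable since no branch accepts ε)
  b* — |ε-closure| = 1 (new start) + 1 (body) + 1 (new accept) = 3
  (a | b)(c | a)b* — |ε-closure| equals the left operand's closure size = 3 (its accept is not ε-reachable, so the closure stops there)
  ((a | b)(c | a)b*)* — the star's fresh start ε-reaches both the body's start and the fresh accept: |ε-closure| = 2 + 3 = 5
  ((a | b)(c | a)b*)*b — |ε-closure| = 5 + 1 = 6 (closure spills across the concat boundary because the left factor accepts ε)
  (((a | b)(c | a)b*)*b)* — |ε-closure| = 1 (new start) + 6 (body) + 1 (new accept) = 8

8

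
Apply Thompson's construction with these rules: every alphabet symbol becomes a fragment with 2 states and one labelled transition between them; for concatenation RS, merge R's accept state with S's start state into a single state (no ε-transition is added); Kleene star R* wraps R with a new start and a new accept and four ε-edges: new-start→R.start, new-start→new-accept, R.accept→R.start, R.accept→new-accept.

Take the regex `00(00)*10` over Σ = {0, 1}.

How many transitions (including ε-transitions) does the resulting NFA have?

10

By structural recursion:
Each of the 6 symbol leaves contributes 1 transition (1 symbol, 0 ε).
  00 — 2 transitions (2 symbol, 0 ε)
  (00)* — 6 transitions (2 symbol, 4 ε)
  00(00)*10 — 10 transitions (6 symbol, 4 ε)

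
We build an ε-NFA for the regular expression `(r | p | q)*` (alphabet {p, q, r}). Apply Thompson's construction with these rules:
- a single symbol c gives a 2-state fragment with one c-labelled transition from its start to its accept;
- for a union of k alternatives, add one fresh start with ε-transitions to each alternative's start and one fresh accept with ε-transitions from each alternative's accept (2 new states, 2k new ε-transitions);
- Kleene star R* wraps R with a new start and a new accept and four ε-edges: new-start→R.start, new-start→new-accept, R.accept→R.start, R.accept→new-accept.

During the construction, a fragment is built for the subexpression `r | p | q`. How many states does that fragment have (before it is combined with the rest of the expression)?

8

Fragment for `r | p | q`:
Each of the 3 symbol leaves contributes a 2-state fragment.
  r | p | q = 8 states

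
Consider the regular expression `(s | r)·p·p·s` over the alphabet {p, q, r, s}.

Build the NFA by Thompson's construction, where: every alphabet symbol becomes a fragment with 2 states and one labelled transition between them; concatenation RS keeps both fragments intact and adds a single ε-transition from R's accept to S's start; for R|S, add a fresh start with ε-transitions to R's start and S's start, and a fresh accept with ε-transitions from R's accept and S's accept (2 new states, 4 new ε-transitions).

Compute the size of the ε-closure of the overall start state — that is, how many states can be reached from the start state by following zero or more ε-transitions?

3

Let C(F) = |ε-closure(F.start)| within fragment F, and note whether F accepts ε. Symbol fragments have C = 1 and do not accept ε. Then:
  s | r — |closure| = 1 + 1 + 1 = 3 (the new accept is not ε-reachable since no branch accepts ε)
  (s | r)·p·p·s — same as the first factor's closure: |closure| = 3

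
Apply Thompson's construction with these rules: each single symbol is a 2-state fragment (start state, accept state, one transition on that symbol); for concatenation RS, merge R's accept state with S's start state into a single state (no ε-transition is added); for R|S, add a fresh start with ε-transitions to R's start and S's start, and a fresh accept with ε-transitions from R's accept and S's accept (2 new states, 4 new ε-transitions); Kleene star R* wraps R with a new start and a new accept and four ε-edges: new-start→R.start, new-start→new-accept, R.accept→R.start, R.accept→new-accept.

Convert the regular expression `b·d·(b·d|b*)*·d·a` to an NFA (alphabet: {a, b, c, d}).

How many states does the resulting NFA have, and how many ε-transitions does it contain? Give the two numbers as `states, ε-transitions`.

Bottom-up over the parse tree:
Each of the 7 symbol leaves contributes 2 states and 0 ε-transitions.
  b·d → 3 states, 0 ε-transitions
  b* → 4 states, 4 ε-transitions
  b·d|b* → 9 states, 8 ε-transitions
  (b·d|b*)* → 11 states, 12 ε-transitions
  b·d·(b·d|b*)*·d·a → 15 states, 12 ε-transitions

15, 12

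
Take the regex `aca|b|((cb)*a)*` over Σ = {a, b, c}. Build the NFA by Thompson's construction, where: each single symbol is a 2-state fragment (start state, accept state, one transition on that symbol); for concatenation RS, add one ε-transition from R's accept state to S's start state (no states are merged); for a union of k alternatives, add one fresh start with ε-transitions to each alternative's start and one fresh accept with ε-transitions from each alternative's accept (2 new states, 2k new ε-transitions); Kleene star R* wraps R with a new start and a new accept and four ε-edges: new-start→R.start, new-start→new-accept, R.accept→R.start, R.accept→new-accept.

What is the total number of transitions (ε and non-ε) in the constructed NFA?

25

Building bottom-up:
Each of the 7 symbol leaves contributes 1 transition (1 symbol, 0 ε).
  aca — 5 transitions (3 symbol, 2 ε)
  cb — 3 transitions (2 symbol, 1 ε)
  (cb)* — 7 transitions (2 symbol, 5 ε)
  (cb)*a — 9 transitions (3 symbol, 6 ε)
  ((cb)*a)* — 13 transitions (3 symbol, 10 ε)
  aca|b|((cb)*a)* — 25 transitions (7 symbol, 18 ε)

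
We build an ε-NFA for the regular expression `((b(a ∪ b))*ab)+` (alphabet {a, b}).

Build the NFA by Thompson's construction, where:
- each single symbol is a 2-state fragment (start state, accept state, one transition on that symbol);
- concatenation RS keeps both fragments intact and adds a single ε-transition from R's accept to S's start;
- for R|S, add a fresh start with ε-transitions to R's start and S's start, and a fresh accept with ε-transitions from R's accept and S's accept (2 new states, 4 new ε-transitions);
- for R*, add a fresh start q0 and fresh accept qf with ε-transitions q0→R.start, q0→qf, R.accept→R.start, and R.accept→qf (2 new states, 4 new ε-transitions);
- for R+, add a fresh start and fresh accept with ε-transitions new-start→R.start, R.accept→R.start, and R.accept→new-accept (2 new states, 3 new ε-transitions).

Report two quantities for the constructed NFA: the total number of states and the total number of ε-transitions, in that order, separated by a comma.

Recursing over subexpressions:
Each of the 5 symbol leaves contributes 2 states and 0 ε-transitions.
  a ∪ b : 6 states, 4 ε-transitions
  b(a ∪ b) : 8 states, 5 ε-transitions
  (b(a ∪ b))* : 10 states, 9 ε-transitions
  (b(a ∪ b))*ab : 14 states, 11 ε-transitions
  ((b(a ∪ b))*ab)+ : 16 states, 14 ε-transitions

16, 14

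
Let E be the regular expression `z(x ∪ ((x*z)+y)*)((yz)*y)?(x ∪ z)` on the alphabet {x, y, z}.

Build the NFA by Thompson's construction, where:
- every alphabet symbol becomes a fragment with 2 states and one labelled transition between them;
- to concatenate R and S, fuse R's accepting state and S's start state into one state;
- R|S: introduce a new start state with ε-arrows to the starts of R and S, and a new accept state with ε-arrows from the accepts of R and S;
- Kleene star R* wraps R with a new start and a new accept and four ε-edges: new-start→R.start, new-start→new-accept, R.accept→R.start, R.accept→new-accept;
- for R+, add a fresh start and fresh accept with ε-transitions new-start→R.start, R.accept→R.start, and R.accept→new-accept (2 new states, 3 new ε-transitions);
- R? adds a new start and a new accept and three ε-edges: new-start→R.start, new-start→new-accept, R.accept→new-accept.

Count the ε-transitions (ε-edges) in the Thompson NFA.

Recursing over subexpressions:
Each of the 10 symbol leaves contributes 0 ε-transitions.
  x* : 4 ε-transitions
  x*z : 4 ε-transitions
  (x*z)+ : 7 ε-transitions
  (x*z)+y : 7 ε-transitions
  ((x*z)+y)* : 11 ε-transitions
  x ∪ ((x*z)+y)* : 15 ε-transitions
  yz : 0 ε-transitions
  (yz)* : 4 ε-transitions
  (yz)*y : 4 ε-transitions
  ((yz)*y)? : 7 ε-transitions
  x ∪ z : 4 ε-transitions
  z(x ∪ ((x*z)+y)*)((yz)*y)?(x ∪ z) : 26 ε-transitions

26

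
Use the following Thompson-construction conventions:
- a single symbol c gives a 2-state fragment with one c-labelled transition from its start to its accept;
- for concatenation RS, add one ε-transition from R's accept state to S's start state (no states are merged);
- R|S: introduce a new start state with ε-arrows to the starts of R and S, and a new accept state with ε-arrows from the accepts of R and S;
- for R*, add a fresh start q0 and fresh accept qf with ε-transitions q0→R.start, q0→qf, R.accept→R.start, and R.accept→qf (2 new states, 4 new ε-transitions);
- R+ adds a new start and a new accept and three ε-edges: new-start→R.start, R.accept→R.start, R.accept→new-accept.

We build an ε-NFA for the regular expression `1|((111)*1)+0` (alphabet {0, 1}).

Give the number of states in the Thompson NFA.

18

Building bottom-up:
Each of the 6 symbol leaves contributes a 2-state fragment.
  111 : 6 states
  (111)* : 8 states
  (111)*1 : 10 states
  ((111)*1)+ : 12 states
  ((111)*1)+0 : 14 states
  1|((111)*1)+0 : 18 states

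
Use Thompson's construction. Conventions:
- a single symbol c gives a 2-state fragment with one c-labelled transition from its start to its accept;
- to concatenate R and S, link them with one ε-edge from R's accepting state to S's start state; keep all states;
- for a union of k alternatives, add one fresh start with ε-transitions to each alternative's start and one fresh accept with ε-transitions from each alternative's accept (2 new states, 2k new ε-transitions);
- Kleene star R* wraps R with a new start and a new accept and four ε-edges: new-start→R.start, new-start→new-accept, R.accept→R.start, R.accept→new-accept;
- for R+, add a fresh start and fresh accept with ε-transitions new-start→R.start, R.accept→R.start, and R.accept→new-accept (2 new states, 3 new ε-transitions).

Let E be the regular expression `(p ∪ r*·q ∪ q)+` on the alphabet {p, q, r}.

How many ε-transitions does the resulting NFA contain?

Per subexpression:
Each of the 4 symbol leaves contributes 0 ε-transitions.
  r* = 4 ε-transitions
  r*·q = 5 ε-transitions
  p ∪ r*·q ∪ q = 11 ε-transitions
  (p ∪ r*·q ∪ q)+ = 14 ε-transitions

14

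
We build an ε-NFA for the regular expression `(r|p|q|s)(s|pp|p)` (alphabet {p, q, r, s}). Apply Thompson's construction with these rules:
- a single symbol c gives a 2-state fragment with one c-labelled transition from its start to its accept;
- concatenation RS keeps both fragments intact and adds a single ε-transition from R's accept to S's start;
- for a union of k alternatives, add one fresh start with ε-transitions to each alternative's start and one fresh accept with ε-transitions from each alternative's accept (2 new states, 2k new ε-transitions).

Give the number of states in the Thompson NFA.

20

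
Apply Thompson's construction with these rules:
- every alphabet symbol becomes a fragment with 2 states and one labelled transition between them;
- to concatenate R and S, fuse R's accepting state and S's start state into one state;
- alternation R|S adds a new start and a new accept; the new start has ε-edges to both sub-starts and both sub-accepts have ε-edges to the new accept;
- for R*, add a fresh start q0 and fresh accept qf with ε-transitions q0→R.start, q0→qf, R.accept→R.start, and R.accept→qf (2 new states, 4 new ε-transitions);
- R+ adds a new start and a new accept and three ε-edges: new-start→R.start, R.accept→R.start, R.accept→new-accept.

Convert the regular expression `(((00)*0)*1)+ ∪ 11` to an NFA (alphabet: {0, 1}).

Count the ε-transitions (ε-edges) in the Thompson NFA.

Bottom-up over the parse tree:
Each of the 6 symbol leaves contributes 0 ε-transitions.
  00 — 0 ε-transitions
  (00)* — 4 ε-transitions
  (00)*0 — 4 ε-transitions
  ((00)*0)* — 8 ε-transitions
  ((00)*0)*1 — 8 ε-transitions
  (((00)*0)*1)+ — 11 ε-transitions
  11 — 0 ε-transitions
  (((00)*0)*1)+ ∪ 11 — 15 ε-transitions

15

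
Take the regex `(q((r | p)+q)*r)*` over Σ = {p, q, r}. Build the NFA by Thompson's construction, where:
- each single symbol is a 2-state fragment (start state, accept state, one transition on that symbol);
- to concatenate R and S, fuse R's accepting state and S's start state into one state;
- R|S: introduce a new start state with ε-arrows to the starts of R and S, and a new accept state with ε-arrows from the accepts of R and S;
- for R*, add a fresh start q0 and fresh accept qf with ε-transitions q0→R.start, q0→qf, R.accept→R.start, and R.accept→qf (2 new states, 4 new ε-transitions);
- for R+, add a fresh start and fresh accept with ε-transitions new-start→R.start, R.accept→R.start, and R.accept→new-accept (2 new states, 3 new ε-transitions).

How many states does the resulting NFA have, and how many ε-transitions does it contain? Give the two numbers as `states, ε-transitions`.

15, 15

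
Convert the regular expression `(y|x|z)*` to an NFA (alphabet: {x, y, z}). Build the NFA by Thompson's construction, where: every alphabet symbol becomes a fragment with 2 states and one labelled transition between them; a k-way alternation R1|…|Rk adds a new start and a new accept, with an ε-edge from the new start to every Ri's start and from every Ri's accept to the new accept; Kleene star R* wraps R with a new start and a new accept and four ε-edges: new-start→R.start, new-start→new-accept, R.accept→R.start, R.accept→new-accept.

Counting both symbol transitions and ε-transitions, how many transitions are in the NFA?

13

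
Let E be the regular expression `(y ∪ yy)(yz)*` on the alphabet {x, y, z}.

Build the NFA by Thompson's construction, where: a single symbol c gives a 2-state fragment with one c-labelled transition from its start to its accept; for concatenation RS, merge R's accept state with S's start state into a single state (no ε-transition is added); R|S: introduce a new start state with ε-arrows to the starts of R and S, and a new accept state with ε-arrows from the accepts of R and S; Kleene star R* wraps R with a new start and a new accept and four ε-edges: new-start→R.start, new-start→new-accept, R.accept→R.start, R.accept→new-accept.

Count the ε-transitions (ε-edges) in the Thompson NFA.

8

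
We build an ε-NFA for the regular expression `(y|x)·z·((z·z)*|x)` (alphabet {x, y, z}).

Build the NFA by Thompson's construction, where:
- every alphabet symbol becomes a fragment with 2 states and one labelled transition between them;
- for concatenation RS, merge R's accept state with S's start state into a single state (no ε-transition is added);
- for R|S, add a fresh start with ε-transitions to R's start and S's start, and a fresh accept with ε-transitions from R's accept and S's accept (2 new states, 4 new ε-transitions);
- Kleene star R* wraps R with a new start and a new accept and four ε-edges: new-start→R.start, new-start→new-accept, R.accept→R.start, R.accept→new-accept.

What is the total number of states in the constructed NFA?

Recursing over subexpressions:
Each of the 6 symbol leaves contributes a 2-state fragment.
  y|x — 6 states
  z·z — 3 states
  (z·z)* — 5 states
  (z·z)*|x — 9 states
  (y|x)·z·((z·z)*|x) — 15 states

15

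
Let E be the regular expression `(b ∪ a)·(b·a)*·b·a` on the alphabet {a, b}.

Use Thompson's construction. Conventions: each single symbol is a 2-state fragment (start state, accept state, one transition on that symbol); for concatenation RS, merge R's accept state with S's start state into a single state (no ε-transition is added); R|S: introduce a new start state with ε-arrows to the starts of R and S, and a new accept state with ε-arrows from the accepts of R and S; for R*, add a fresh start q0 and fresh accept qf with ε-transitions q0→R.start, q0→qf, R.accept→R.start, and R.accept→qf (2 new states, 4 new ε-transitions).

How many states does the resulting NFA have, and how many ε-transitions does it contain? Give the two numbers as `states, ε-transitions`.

Recursing over subexpressions:
Each of the 6 symbol leaves contributes 2 states and 0 ε-transitions.
  b ∪ a — 6 states, 4 ε-transitions
  b·a — 3 states, 0 ε-transitions
  (b·a)* — 5 states, 4 ε-transitions
  (b ∪ a)·(b·a)*·b·a — 12 states, 8 ε-transitions

12, 8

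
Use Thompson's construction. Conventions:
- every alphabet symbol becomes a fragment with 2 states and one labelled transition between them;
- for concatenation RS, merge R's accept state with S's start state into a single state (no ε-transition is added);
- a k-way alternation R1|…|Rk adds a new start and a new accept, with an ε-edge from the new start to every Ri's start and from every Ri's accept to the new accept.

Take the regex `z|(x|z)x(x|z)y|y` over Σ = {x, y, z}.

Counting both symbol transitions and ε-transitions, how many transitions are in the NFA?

22

Per subexpression:
Each of the 8 symbol leaves contributes 1 transition (1 symbol, 0 ε).
  x|z → 6 transitions (2 symbol, 4 ε)
  x|z → 6 transitions (2 symbol, 4 ε)
  (x|z)x(x|z)y → 14 transitions (6 symbol, 8 ε)
  z|(x|z)x(x|z)y|y → 22 transitions (8 symbol, 14 ε)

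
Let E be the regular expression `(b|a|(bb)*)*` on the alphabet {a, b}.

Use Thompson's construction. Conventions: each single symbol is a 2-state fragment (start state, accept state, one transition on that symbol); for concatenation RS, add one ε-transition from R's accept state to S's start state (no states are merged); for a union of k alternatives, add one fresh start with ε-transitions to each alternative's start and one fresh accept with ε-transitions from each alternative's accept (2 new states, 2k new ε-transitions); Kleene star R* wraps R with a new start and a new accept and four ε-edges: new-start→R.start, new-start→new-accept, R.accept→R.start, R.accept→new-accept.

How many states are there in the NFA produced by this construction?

Recursing over subexpressions:
Each of the 4 symbol leaves contributes a 2-state fragment.
  bb → 4 states
  (bb)* → 6 states
  b|a|(bb)* → 12 states
  (b|a|(bb)*)* → 14 states

14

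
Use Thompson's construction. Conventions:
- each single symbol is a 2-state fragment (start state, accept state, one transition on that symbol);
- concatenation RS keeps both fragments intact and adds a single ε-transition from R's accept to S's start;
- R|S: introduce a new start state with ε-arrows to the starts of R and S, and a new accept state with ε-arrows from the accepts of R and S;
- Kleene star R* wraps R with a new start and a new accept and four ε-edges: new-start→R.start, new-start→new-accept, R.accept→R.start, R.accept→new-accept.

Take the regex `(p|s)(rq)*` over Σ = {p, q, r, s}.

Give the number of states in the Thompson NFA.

12

Per subexpression:
Each of the 4 symbol leaves contributes a 2-state fragment.
  p|s → 6 states
  rq → 4 states
  (rq)* → 6 states
  (p|s)(rq)* → 12 states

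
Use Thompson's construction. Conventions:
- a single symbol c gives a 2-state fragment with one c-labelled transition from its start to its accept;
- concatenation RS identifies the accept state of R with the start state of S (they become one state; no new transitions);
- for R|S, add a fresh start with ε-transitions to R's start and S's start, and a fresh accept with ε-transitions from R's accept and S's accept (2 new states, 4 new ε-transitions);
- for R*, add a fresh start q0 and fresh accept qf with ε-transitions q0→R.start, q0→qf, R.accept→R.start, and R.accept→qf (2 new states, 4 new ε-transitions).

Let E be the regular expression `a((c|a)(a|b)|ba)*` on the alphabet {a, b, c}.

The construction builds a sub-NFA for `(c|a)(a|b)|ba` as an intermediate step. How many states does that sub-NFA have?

16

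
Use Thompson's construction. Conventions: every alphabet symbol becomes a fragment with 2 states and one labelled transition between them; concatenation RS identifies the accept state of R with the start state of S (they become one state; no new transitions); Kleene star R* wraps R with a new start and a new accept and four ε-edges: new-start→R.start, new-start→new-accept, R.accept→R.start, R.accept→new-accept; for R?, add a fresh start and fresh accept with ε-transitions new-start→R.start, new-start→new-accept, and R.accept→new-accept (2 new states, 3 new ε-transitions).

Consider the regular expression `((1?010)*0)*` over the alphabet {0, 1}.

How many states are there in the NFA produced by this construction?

By structural recursion:
Each of the 5 symbol leaves contributes a 2-state fragment.
  1? : 4 states
  1?010 : 7 states
  (1?010)* : 9 states
  (1?010)*0 : 10 states
  ((1?010)*0)* : 12 states

12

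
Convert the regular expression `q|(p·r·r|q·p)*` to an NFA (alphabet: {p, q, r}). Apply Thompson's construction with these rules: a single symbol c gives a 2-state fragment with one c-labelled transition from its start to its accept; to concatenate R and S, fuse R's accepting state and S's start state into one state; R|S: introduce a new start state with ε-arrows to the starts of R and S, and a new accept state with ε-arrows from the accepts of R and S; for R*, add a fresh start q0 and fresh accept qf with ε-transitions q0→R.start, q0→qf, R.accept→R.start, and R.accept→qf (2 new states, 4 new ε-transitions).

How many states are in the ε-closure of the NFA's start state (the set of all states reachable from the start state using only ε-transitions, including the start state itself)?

Compute the ε-closure size of each fragment's start state recursively; a symbol fragment's start has no outgoing ε-edge, so its closure is just itself (size 1).
  p·r·r — same as the first factor's closure: |closure| = 1
  q·p — same as the first factor's closure: |closure| = 1
  p·r·r|q·p — new start ε-reaches every alternative's start; none of them accept ε, so the new accept is not reached: |closure| = 1 + 1 + 1 = 3
  (p·r·r|q·p)* — new start has ε-edges to the inner start and to the new accept, so |closure| = 2 + 3 = 5
  q|(p·r·r|q·p)* — |closure| = 1 (new start) + (1 + 5) + 1 (new accept, since some branch ε-reaches its own accept) = 8

8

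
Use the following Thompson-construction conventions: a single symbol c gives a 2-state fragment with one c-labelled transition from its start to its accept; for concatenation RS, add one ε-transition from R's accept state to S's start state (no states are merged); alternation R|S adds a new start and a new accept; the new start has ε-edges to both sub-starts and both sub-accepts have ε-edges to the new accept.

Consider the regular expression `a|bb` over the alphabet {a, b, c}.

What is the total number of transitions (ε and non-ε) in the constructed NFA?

By structural recursion:
Each of the 3 symbol leaves contributes 1 transition (1 symbol, 0 ε).
  bb — 3 transitions (2 symbol, 1 ε)
  a|bb — 8 transitions (3 symbol, 5 ε)

8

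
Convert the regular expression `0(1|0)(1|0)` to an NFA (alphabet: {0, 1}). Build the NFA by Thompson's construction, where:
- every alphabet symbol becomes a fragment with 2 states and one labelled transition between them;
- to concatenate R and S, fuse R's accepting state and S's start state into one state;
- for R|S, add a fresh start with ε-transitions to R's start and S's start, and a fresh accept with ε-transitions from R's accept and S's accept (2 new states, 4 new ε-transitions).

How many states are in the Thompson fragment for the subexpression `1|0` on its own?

6

Fragment for `1|0`:
Each of the 2 symbol leaves contributes a 2-state fragment.
  1|0 → 6 states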